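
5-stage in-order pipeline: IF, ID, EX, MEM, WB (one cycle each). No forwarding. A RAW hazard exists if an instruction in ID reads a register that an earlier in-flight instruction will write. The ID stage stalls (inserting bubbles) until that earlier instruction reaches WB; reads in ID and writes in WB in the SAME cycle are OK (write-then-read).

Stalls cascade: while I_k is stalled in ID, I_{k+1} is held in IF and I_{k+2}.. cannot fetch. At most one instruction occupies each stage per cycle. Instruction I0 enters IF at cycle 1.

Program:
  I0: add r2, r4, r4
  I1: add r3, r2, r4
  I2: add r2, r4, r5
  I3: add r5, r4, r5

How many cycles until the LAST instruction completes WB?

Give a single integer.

I0 add r2 <- r4,r4: IF@1 ID@2 stall=0 (-) EX@3 MEM@4 WB@5
I1 add r3 <- r2,r4: IF@2 ID@3 stall=2 (RAW on I0.r2 (WB@5)) EX@6 MEM@7 WB@8
I2 add r2 <- r4,r5: IF@3 ID@6 stall=0 (-) EX@7 MEM@8 WB@9
I3 add r5 <- r4,r5: IF@6 ID@7 stall=0 (-) EX@8 MEM@9 WB@10

Answer: 10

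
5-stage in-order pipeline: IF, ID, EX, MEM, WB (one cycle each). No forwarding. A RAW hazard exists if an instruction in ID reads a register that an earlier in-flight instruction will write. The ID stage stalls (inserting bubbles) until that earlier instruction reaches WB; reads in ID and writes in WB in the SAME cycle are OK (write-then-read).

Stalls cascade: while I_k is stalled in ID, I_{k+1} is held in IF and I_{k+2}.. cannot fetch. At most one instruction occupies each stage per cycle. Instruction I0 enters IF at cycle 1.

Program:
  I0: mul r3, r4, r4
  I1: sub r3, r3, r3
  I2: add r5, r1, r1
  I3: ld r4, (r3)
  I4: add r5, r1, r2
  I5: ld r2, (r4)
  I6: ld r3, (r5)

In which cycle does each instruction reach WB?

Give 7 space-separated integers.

I0 mul r3 <- r4,r4: IF@1 ID@2 stall=0 (-) EX@3 MEM@4 WB@5
I1 sub r3 <- r3,r3: IF@2 ID@3 stall=2 (RAW on I0.r3 (WB@5)) EX@6 MEM@7 WB@8
I2 add r5 <- r1,r1: IF@3 ID@6 stall=0 (-) EX@7 MEM@8 WB@9
I3 ld r4 <- r3: IF@6 ID@7 stall=1 (RAW on I1.r3 (WB@8)) EX@9 MEM@10 WB@11
I4 add r5 <- r1,r2: IF@7 ID@9 stall=0 (-) EX@10 MEM@11 WB@12
I5 ld r2 <- r4: IF@9 ID@10 stall=1 (RAW on I3.r4 (WB@11)) EX@12 MEM@13 WB@14
I6 ld r3 <- r5: IF@10 ID@12 stall=0 (-) EX@13 MEM@14 WB@15

Answer: 5 8 9 11 12 14 15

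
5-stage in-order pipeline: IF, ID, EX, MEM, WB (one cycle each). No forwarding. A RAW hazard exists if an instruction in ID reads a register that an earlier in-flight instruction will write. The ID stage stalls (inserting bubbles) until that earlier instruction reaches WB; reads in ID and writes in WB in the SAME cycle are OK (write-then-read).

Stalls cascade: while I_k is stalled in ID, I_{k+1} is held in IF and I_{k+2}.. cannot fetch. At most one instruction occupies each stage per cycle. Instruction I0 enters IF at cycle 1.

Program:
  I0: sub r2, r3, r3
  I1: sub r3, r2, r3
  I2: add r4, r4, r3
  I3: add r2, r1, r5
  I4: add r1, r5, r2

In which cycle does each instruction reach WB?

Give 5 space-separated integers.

Answer: 5 8 11 12 15

Derivation:
I0 sub r2 <- r3,r3: IF@1 ID@2 stall=0 (-) EX@3 MEM@4 WB@5
I1 sub r3 <- r2,r3: IF@2 ID@3 stall=2 (RAW on I0.r2 (WB@5)) EX@6 MEM@7 WB@8
I2 add r4 <- r4,r3: IF@3 ID@6 stall=2 (RAW on I1.r3 (WB@8)) EX@9 MEM@10 WB@11
I3 add r2 <- r1,r5: IF@6 ID@9 stall=0 (-) EX@10 MEM@11 WB@12
I4 add r1 <- r5,r2: IF@9 ID@10 stall=2 (RAW on I3.r2 (WB@12)) EX@13 MEM@14 WB@15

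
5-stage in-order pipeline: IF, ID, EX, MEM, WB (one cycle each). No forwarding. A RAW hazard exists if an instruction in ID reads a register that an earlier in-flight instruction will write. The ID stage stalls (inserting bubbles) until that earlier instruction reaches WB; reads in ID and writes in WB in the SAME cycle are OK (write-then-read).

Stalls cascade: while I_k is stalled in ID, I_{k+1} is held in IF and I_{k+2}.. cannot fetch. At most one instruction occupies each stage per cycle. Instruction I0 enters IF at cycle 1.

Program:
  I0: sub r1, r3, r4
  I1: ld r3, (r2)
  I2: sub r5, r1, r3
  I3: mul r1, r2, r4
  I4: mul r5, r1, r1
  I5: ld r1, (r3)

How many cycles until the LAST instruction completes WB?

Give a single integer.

Answer: 14

Derivation:
I0 sub r1 <- r3,r4: IF@1 ID@2 stall=0 (-) EX@3 MEM@4 WB@5
I1 ld r3 <- r2: IF@2 ID@3 stall=0 (-) EX@4 MEM@5 WB@6
I2 sub r5 <- r1,r3: IF@3 ID@4 stall=2 (RAW on I1.r3 (WB@6)) EX@7 MEM@8 WB@9
I3 mul r1 <- r2,r4: IF@4 ID@7 stall=0 (-) EX@8 MEM@9 WB@10
I4 mul r5 <- r1,r1: IF@7 ID@8 stall=2 (RAW on I3.r1 (WB@10)) EX@11 MEM@12 WB@13
I5 ld r1 <- r3: IF@8 ID@11 stall=0 (-) EX@12 MEM@13 WB@14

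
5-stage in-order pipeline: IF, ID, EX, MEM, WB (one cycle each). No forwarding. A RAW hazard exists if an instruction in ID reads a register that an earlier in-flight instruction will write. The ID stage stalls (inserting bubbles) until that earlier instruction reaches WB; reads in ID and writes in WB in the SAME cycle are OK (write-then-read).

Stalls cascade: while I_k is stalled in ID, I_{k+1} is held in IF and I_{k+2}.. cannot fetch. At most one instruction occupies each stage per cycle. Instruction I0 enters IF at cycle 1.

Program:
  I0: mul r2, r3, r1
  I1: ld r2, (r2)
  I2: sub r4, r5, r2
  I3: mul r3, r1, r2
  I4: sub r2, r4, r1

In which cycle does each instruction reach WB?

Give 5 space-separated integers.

Answer: 5 8 11 12 14

Derivation:
I0 mul r2 <- r3,r1: IF@1 ID@2 stall=0 (-) EX@3 MEM@4 WB@5
I1 ld r2 <- r2: IF@2 ID@3 stall=2 (RAW on I0.r2 (WB@5)) EX@6 MEM@7 WB@8
I2 sub r4 <- r5,r2: IF@3 ID@6 stall=2 (RAW on I1.r2 (WB@8)) EX@9 MEM@10 WB@11
I3 mul r3 <- r1,r2: IF@6 ID@9 stall=0 (-) EX@10 MEM@11 WB@12
I4 sub r2 <- r4,r1: IF@9 ID@10 stall=1 (RAW on I2.r4 (WB@11)) EX@12 MEM@13 WB@14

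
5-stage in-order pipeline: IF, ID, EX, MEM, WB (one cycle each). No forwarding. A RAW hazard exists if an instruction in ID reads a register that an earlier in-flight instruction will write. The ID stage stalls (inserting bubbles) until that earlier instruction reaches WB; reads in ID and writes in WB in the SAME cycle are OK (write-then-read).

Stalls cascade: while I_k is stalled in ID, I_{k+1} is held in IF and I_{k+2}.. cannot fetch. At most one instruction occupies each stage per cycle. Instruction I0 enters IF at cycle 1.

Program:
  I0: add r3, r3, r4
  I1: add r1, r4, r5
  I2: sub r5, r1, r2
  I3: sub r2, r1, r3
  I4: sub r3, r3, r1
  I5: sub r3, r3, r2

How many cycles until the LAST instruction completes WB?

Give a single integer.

Answer: 14

Derivation:
I0 add r3 <- r3,r4: IF@1 ID@2 stall=0 (-) EX@3 MEM@4 WB@5
I1 add r1 <- r4,r5: IF@2 ID@3 stall=0 (-) EX@4 MEM@5 WB@6
I2 sub r5 <- r1,r2: IF@3 ID@4 stall=2 (RAW on I1.r1 (WB@6)) EX@7 MEM@8 WB@9
I3 sub r2 <- r1,r3: IF@4 ID@7 stall=0 (-) EX@8 MEM@9 WB@10
I4 sub r3 <- r3,r1: IF@7 ID@8 stall=0 (-) EX@9 MEM@10 WB@11
I5 sub r3 <- r3,r2: IF@8 ID@9 stall=2 (RAW on I4.r3 (WB@11)) EX@12 MEM@13 WB@14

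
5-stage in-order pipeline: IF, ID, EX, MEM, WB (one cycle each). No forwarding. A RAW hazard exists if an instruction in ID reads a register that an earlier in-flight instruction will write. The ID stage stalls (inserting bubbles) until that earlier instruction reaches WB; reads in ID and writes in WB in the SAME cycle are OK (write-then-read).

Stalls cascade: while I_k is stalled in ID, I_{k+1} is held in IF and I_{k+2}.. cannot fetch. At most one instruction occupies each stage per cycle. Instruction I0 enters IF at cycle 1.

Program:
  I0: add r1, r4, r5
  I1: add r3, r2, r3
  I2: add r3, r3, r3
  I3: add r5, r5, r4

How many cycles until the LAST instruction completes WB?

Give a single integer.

I0 add r1 <- r4,r5: IF@1 ID@2 stall=0 (-) EX@3 MEM@4 WB@5
I1 add r3 <- r2,r3: IF@2 ID@3 stall=0 (-) EX@4 MEM@5 WB@6
I2 add r3 <- r3,r3: IF@3 ID@4 stall=2 (RAW on I1.r3 (WB@6)) EX@7 MEM@8 WB@9
I3 add r5 <- r5,r4: IF@4 ID@7 stall=0 (-) EX@8 MEM@9 WB@10

Answer: 10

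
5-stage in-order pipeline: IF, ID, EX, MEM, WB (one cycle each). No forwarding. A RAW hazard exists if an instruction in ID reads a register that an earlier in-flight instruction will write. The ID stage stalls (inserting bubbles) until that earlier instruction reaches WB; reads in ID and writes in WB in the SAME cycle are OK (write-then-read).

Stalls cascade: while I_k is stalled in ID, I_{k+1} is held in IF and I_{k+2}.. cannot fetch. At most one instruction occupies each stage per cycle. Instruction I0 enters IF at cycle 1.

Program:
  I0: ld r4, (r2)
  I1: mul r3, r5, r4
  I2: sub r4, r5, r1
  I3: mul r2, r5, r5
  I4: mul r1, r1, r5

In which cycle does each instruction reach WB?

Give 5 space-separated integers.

I0 ld r4 <- r2: IF@1 ID@2 stall=0 (-) EX@3 MEM@4 WB@5
I1 mul r3 <- r5,r4: IF@2 ID@3 stall=2 (RAW on I0.r4 (WB@5)) EX@6 MEM@7 WB@8
I2 sub r4 <- r5,r1: IF@3 ID@6 stall=0 (-) EX@7 MEM@8 WB@9
I3 mul r2 <- r5,r5: IF@6 ID@7 stall=0 (-) EX@8 MEM@9 WB@10
I4 mul r1 <- r1,r5: IF@7 ID@8 stall=0 (-) EX@9 MEM@10 WB@11

Answer: 5 8 9 10 11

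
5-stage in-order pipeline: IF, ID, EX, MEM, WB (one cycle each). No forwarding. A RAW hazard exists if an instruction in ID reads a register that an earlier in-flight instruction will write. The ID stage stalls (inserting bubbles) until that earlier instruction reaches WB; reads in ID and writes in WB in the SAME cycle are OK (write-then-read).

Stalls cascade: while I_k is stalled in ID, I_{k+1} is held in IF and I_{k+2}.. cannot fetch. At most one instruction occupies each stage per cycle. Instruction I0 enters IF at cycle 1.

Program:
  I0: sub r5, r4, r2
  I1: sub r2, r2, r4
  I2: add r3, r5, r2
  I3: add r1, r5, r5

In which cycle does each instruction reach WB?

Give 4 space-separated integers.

I0 sub r5 <- r4,r2: IF@1 ID@2 stall=0 (-) EX@3 MEM@4 WB@5
I1 sub r2 <- r2,r4: IF@2 ID@3 stall=0 (-) EX@4 MEM@5 WB@6
I2 add r3 <- r5,r2: IF@3 ID@4 stall=2 (RAW on I1.r2 (WB@6)) EX@7 MEM@8 WB@9
I3 add r1 <- r5,r5: IF@4 ID@7 stall=0 (-) EX@8 MEM@9 WB@10

Answer: 5 6 9 10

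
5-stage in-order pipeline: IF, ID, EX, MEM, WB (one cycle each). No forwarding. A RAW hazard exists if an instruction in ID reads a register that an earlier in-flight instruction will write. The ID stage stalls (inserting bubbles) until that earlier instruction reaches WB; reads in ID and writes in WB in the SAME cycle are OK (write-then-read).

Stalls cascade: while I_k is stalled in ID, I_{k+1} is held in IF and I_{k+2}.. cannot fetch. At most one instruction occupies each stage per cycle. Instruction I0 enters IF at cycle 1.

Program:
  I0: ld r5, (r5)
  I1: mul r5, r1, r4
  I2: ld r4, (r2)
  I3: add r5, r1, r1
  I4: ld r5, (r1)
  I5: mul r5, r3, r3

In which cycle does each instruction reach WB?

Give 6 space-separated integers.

I0 ld r5 <- r5: IF@1 ID@2 stall=0 (-) EX@3 MEM@4 WB@5
I1 mul r5 <- r1,r4: IF@2 ID@3 stall=0 (-) EX@4 MEM@5 WB@6
I2 ld r4 <- r2: IF@3 ID@4 stall=0 (-) EX@5 MEM@6 WB@7
I3 add r5 <- r1,r1: IF@4 ID@5 stall=0 (-) EX@6 MEM@7 WB@8
I4 ld r5 <- r1: IF@5 ID@6 stall=0 (-) EX@7 MEM@8 WB@9
I5 mul r5 <- r3,r3: IF@6 ID@7 stall=0 (-) EX@8 MEM@9 WB@10

Answer: 5 6 7 8 9 10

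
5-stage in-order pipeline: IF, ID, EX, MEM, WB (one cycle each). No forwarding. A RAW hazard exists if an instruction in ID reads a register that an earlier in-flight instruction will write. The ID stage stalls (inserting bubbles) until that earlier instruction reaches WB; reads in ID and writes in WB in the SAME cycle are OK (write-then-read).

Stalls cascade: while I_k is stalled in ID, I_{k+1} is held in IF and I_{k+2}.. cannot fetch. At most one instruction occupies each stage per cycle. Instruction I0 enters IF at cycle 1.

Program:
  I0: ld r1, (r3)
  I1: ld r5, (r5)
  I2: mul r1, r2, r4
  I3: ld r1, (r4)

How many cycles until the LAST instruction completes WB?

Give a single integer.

I0 ld r1 <- r3: IF@1 ID@2 stall=0 (-) EX@3 MEM@4 WB@5
I1 ld r5 <- r5: IF@2 ID@3 stall=0 (-) EX@4 MEM@5 WB@6
I2 mul r1 <- r2,r4: IF@3 ID@4 stall=0 (-) EX@5 MEM@6 WB@7
I3 ld r1 <- r4: IF@4 ID@5 stall=0 (-) EX@6 MEM@7 WB@8

Answer: 8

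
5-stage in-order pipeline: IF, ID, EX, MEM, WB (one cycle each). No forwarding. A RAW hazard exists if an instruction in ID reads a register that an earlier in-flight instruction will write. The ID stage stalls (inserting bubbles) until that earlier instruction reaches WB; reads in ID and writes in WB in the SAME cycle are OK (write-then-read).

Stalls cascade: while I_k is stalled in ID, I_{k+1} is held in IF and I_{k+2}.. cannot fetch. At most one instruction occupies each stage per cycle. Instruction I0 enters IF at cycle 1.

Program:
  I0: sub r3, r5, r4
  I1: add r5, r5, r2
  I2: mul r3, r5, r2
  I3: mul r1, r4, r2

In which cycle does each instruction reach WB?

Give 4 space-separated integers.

Answer: 5 6 9 10

Derivation:
I0 sub r3 <- r5,r4: IF@1 ID@2 stall=0 (-) EX@3 MEM@4 WB@5
I1 add r5 <- r5,r2: IF@2 ID@3 stall=0 (-) EX@4 MEM@5 WB@6
I2 mul r3 <- r5,r2: IF@3 ID@4 stall=2 (RAW on I1.r5 (WB@6)) EX@7 MEM@8 WB@9
I3 mul r1 <- r4,r2: IF@4 ID@7 stall=0 (-) EX@8 MEM@9 WB@10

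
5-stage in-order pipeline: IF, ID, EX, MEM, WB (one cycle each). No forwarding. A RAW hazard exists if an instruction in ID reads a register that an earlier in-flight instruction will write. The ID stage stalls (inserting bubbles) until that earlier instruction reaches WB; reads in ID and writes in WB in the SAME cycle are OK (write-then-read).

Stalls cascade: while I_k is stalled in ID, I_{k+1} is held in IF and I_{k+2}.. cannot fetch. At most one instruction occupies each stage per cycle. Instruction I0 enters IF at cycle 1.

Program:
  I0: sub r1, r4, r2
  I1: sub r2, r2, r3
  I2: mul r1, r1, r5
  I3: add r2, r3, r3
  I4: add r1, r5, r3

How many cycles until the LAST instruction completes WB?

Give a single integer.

I0 sub r1 <- r4,r2: IF@1 ID@2 stall=0 (-) EX@3 MEM@4 WB@5
I1 sub r2 <- r2,r3: IF@2 ID@3 stall=0 (-) EX@4 MEM@5 WB@6
I2 mul r1 <- r1,r5: IF@3 ID@4 stall=1 (RAW on I0.r1 (WB@5)) EX@6 MEM@7 WB@8
I3 add r2 <- r3,r3: IF@4 ID@6 stall=0 (-) EX@7 MEM@8 WB@9
I4 add r1 <- r5,r3: IF@6 ID@7 stall=0 (-) EX@8 MEM@9 WB@10

Answer: 10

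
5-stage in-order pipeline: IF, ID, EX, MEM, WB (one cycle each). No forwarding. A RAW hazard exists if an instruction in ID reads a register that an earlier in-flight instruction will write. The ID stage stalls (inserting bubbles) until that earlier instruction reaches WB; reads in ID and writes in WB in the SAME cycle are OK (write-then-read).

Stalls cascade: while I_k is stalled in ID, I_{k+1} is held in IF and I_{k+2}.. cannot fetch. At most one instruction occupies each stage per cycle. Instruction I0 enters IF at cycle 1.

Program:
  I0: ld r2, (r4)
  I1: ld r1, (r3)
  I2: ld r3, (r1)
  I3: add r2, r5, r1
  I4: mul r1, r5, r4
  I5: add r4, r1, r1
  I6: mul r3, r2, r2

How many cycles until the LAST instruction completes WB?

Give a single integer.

Answer: 15

Derivation:
I0 ld r2 <- r4: IF@1 ID@2 stall=0 (-) EX@3 MEM@4 WB@5
I1 ld r1 <- r3: IF@2 ID@3 stall=0 (-) EX@4 MEM@5 WB@6
I2 ld r3 <- r1: IF@3 ID@4 stall=2 (RAW on I1.r1 (WB@6)) EX@7 MEM@8 WB@9
I3 add r2 <- r5,r1: IF@4 ID@7 stall=0 (-) EX@8 MEM@9 WB@10
I4 mul r1 <- r5,r4: IF@7 ID@8 stall=0 (-) EX@9 MEM@10 WB@11
I5 add r4 <- r1,r1: IF@8 ID@9 stall=2 (RAW on I4.r1 (WB@11)) EX@12 MEM@13 WB@14
I6 mul r3 <- r2,r2: IF@9 ID@12 stall=0 (-) EX@13 MEM@14 WB@15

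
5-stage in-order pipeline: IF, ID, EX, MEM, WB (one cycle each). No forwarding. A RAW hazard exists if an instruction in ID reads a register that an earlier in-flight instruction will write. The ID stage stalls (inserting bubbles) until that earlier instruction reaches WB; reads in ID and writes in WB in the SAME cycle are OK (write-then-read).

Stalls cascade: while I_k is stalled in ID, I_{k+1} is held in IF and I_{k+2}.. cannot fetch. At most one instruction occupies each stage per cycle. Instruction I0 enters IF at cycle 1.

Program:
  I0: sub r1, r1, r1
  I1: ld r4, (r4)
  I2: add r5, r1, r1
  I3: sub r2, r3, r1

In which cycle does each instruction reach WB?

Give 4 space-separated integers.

I0 sub r1 <- r1,r1: IF@1 ID@2 stall=0 (-) EX@3 MEM@4 WB@5
I1 ld r4 <- r4: IF@2 ID@3 stall=0 (-) EX@4 MEM@5 WB@6
I2 add r5 <- r1,r1: IF@3 ID@4 stall=1 (RAW on I0.r1 (WB@5)) EX@6 MEM@7 WB@8
I3 sub r2 <- r3,r1: IF@4 ID@6 stall=0 (-) EX@7 MEM@8 WB@9

Answer: 5 6 8 9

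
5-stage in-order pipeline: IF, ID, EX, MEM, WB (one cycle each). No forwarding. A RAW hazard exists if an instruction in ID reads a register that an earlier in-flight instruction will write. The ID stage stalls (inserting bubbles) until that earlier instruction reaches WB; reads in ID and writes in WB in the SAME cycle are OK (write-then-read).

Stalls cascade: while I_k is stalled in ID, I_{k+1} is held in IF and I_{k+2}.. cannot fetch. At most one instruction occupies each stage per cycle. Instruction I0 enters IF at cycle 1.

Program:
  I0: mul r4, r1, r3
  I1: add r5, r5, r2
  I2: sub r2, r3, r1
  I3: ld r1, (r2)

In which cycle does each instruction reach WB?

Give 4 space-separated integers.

Answer: 5 6 7 10

Derivation:
I0 mul r4 <- r1,r3: IF@1 ID@2 stall=0 (-) EX@3 MEM@4 WB@5
I1 add r5 <- r5,r2: IF@2 ID@3 stall=0 (-) EX@4 MEM@5 WB@6
I2 sub r2 <- r3,r1: IF@3 ID@4 stall=0 (-) EX@5 MEM@6 WB@7
I3 ld r1 <- r2: IF@4 ID@5 stall=2 (RAW on I2.r2 (WB@7)) EX@8 MEM@9 WB@10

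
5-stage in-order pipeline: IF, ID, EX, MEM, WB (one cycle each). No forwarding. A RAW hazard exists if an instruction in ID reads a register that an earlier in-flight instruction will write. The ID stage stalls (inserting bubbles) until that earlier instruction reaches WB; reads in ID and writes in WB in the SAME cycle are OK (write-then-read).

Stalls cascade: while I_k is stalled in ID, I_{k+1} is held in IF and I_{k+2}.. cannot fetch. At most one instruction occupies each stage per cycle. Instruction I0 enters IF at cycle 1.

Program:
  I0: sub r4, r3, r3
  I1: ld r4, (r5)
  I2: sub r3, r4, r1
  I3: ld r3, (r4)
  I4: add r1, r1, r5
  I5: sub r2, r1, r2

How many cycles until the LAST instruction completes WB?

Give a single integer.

I0 sub r4 <- r3,r3: IF@1 ID@2 stall=0 (-) EX@3 MEM@4 WB@5
I1 ld r4 <- r5: IF@2 ID@3 stall=0 (-) EX@4 MEM@5 WB@6
I2 sub r3 <- r4,r1: IF@3 ID@4 stall=2 (RAW on I1.r4 (WB@6)) EX@7 MEM@8 WB@9
I3 ld r3 <- r4: IF@4 ID@7 stall=0 (-) EX@8 MEM@9 WB@10
I4 add r1 <- r1,r5: IF@7 ID@8 stall=0 (-) EX@9 MEM@10 WB@11
I5 sub r2 <- r1,r2: IF@8 ID@9 stall=2 (RAW on I4.r1 (WB@11)) EX@12 MEM@13 WB@14

Answer: 14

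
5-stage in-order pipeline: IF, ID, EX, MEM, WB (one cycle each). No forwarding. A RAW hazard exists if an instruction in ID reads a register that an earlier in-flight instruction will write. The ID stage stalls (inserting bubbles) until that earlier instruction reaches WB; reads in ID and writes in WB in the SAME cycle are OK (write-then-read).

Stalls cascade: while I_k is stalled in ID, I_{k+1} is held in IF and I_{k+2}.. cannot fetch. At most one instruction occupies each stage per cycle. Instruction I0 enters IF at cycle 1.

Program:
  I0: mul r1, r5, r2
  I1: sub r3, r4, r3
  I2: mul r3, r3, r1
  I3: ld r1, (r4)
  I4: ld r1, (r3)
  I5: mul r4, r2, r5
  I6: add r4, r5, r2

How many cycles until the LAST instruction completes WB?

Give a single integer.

I0 mul r1 <- r5,r2: IF@1 ID@2 stall=0 (-) EX@3 MEM@4 WB@5
I1 sub r3 <- r4,r3: IF@2 ID@3 stall=0 (-) EX@4 MEM@5 WB@6
I2 mul r3 <- r3,r1: IF@3 ID@4 stall=2 (RAW on I1.r3 (WB@6)) EX@7 MEM@8 WB@9
I3 ld r1 <- r4: IF@4 ID@7 stall=0 (-) EX@8 MEM@9 WB@10
I4 ld r1 <- r3: IF@7 ID@8 stall=1 (RAW on I2.r3 (WB@9)) EX@10 MEM@11 WB@12
I5 mul r4 <- r2,r5: IF@8 ID@10 stall=0 (-) EX@11 MEM@12 WB@13
I6 add r4 <- r5,r2: IF@10 ID@11 stall=0 (-) EX@12 MEM@13 WB@14

Answer: 14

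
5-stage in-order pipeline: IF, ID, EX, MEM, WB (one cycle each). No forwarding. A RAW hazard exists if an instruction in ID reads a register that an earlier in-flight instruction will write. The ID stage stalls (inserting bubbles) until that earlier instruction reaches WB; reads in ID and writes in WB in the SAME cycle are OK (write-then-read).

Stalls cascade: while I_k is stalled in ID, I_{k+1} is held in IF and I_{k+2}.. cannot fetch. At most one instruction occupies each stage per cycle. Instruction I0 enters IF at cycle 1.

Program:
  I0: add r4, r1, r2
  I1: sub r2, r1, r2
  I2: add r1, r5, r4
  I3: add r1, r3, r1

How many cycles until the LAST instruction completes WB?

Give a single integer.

Answer: 11

Derivation:
I0 add r4 <- r1,r2: IF@1 ID@2 stall=0 (-) EX@3 MEM@4 WB@5
I1 sub r2 <- r1,r2: IF@2 ID@3 stall=0 (-) EX@4 MEM@5 WB@6
I2 add r1 <- r5,r4: IF@3 ID@4 stall=1 (RAW on I0.r4 (WB@5)) EX@6 MEM@7 WB@8
I3 add r1 <- r3,r1: IF@4 ID@6 stall=2 (RAW on I2.r1 (WB@8)) EX@9 MEM@10 WB@11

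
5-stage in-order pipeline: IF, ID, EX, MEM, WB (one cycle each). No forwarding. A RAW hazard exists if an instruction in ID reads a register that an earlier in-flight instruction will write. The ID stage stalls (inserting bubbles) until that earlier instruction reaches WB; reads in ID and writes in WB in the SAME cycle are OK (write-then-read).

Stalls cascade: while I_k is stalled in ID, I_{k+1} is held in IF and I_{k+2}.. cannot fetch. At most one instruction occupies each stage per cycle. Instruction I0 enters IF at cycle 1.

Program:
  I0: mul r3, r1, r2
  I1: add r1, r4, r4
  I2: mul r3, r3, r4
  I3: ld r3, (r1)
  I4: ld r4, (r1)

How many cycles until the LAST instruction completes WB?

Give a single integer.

I0 mul r3 <- r1,r2: IF@1 ID@2 stall=0 (-) EX@3 MEM@4 WB@5
I1 add r1 <- r4,r4: IF@2 ID@3 stall=0 (-) EX@4 MEM@5 WB@6
I2 mul r3 <- r3,r4: IF@3 ID@4 stall=1 (RAW on I0.r3 (WB@5)) EX@6 MEM@7 WB@8
I3 ld r3 <- r1: IF@4 ID@6 stall=0 (-) EX@7 MEM@8 WB@9
I4 ld r4 <- r1: IF@6 ID@7 stall=0 (-) EX@8 MEM@9 WB@10

Answer: 10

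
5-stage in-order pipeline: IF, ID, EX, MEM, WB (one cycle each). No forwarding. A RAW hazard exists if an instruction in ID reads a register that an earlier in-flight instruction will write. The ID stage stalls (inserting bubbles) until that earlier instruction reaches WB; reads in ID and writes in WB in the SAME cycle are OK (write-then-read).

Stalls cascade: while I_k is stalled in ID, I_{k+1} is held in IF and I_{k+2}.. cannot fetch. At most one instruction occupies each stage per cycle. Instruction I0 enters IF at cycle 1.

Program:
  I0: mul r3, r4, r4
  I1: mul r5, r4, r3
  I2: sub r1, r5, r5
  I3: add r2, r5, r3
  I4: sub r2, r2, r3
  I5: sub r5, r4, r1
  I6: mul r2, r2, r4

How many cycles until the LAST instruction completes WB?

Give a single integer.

Answer: 18

Derivation:
I0 mul r3 <- r4,r4: IF@1 ID@2 stall=0 (-) EX@3 MEM@4 WB@5
I1 mul r5 <- r4,r3: IF@2 ID@3 stall=2 (RAW on I0.r3 (WB@5)) EX@6 MEM@7 WB@8
I2 sub r1 <- r5,r5: IF@3 ID@6 stall=2 (RAW on I1.r5 (WB@8)) EX@9 MEM@10 WB@11
I3 add r2 <- r5,r3: IF@6 ID@9 stall=0 (-) EX@10 MEM@11 WB@12
I4 sub r2 <- r2,r3: IF@9 ID@10 stall=2 (RAW on I3.r2 (WB@12)) EX@13 MEM@14 WB@15
I5 sub r5 <- r4,r1: IF@10 ID@13 stall=0 (-) EX@14 MEM@15 WB@16
I6 mul r2 <- r2,r4: IF@13 ID@14 stall=1 (RAW on I4.r2 (WB@15)) EX@16 MEM@17 WB@18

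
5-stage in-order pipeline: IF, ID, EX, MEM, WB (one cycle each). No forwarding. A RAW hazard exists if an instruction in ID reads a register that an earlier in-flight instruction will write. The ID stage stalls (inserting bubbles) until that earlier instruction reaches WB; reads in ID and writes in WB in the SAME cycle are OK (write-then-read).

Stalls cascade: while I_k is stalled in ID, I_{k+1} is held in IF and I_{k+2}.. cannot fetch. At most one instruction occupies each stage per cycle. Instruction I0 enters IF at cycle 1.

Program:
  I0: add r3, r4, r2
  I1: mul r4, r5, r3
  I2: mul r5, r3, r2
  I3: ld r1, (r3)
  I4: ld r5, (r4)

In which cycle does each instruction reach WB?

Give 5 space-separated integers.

Answer: 5 8 9 10 11

Derivation:
I0 add r3 <- r4,r2: IF@1 ID@2 stall=0 (-) EX@3 MEM@4 WB@5
I1 mul r4 <- r5,r3: IF@2 ID@3 stall=2 (RAW on I0.r3 (WB@5)) EX@6 MEM@7 WB@8
I2 mul r5 <- r3,r2: IF@3 ID@6 stall=0 (-) EX@7 MEM@8 WB@9
I3 ld r1 <- r3: IF@6 ID@7 stall=0 (-) EX@8 MEM@9 WB@10
I4 ld r5 <- r4: IF@7 ID@8 stall=0 (-) EX@9 MEM@10 WB@11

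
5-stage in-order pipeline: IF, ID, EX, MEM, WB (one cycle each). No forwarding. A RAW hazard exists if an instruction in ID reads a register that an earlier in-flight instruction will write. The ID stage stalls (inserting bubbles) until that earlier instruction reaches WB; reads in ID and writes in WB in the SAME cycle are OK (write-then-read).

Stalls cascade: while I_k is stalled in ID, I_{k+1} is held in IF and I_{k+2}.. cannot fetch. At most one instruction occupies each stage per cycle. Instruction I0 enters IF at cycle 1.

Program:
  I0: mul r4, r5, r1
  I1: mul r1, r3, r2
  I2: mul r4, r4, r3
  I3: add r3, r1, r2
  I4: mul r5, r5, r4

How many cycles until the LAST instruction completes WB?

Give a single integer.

Answer: 11

Derivation:
I0 mul r4 <- r5,r1: IF@1 ID@2 stall=0 (-) EX@3 MEM@4 WB@5
I1 mul r1 <- r3,r2: IF@2 ID@3 stall=0 (-) EX@4 MEM@5 WB@6
I2 mul r4 <- r4,r3: IF@3 ID@4 stall=1 (RAW on I0.r4 (WB@5)) EX@6 MEM@7 WB@8
I3 add r3 <- r1,r2: IF@4 ID@6 stall=0 (-) EX@7 MEM@8 WB@9
I4 mul r5 <- r5,r4: IF@6 ID@7 stall=1 (RAW on I2.r4 (WB@8)) EX@9 MEM@10 WB@11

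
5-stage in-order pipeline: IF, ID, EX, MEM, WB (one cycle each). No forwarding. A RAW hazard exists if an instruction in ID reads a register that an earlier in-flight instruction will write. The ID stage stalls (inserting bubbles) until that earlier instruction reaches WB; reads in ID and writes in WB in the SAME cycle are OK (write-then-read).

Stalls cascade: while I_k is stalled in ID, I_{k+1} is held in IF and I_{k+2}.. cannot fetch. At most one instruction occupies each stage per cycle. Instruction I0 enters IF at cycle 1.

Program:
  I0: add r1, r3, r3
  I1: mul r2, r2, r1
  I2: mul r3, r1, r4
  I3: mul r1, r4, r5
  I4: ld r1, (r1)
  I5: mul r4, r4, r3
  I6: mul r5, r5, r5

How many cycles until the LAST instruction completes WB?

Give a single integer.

Answer: 15

Derivation:
I0 add r1 <- r3,r3: IF@1 ID@2 stall=0 (-) EX@3 MEM@4 WB@5
I1 mul r2 <- r2,r1: IF@2 ID@3 stall=2 (RAW on I0.r1 (WB@5)) EX@6 MEM@7 WB@8
I2 mul r3 <- r1,r4: IF@3 ID@6 stall=0 (-) EX@7 MEM@8 WB@9
I3 mul r1 <- r4,r5: IF@6 ID@7 stall=0 (-) EX@8 MEM@9 WB@10
I4 ld r1 <- r1: IF@7 ID@8 stall=2 (RAW on I3.r1 (WB@10)) EX@11 MEM@12 WB@13
I5 mul r4 <- r4,r3: IF@8 ID@11 stall=0 (-) EX@12 MEM@13 WB@14
I6 mul r5 <- r5,r5: IF@11 ID@12 stall=0 (-) EX@13 MEM@14 WB@15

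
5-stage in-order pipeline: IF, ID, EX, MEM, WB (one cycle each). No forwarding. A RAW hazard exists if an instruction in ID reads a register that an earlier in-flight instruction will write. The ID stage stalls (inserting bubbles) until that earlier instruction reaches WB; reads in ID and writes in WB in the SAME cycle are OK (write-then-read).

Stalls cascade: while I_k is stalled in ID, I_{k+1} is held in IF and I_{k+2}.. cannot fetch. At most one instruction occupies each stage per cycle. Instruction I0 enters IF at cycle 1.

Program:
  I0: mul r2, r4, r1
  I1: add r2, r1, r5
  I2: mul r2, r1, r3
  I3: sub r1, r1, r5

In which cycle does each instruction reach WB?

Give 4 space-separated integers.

I0 mul r2 <- r4,r1: IF@1 ID@2 stall=0 (-) EX@3 MEM@4 WB@5
I1 add r2 <- r1,r5: IF@2 ID@3 stall=0 (-) EX@4 MEM@5 WB@6
I2 mul r2 <- r1,r3: IF@3 ID@4 stall=0 (-) EX@5 MEM@6 WB@7
I3 sub r1 <- r1,r5: IF@4 ID@5 stall=0 (-) EX@6 MEM@7 WB@8

Answer: 5 6 7 8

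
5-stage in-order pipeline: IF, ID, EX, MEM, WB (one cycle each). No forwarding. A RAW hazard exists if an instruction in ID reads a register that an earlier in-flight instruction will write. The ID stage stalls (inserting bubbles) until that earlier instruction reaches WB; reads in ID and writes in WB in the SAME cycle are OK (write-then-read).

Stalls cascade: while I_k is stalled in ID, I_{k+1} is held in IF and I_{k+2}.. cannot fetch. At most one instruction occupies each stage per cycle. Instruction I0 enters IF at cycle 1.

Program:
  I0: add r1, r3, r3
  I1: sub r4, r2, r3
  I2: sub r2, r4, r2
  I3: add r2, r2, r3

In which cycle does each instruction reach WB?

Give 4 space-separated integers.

I0 add r1 <- r3,r3: IF@1 ID@2 stall=0 (-) EX@3 MEM@4 WB@5
I1 sub r4 <- r2,r3: IF@2 ID@3 stall=0 (-) EX@4 MEM@5 WB@6
I2 sub r2 <- r4,r2: IF@3 ID@4 stall=2 (RAW on I1.r4 (WB@6)) EX@7 MEM@8 WB@9
I3 add r2 <- r2,r3: IF@4 ID@7 stall=2 (RAW on I2.r2 (WB@9)) EX@10 MEM@11 WB@12

Answer: 5 6 9 12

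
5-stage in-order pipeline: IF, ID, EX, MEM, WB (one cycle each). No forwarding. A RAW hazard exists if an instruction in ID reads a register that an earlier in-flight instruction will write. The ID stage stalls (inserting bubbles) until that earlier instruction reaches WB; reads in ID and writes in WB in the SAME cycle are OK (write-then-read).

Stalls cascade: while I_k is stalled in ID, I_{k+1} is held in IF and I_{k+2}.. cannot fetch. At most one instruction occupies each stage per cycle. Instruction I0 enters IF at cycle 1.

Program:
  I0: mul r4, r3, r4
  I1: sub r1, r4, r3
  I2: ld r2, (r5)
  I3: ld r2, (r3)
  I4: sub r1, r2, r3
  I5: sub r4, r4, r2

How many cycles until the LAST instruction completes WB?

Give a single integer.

I0 mul r4 <- r3,r4: IF@1 ID@2 stall=0 (-) EX@3 MEM@4 WB@5
I1 sub r1 <- r4,r3: IF@2 ID@3 stall=2 (RAW on I0.r4 (WB@5)) EX@6 MEM@7 WB@8
I2 ld r2 <- r5: IF@3 ID@6 stall=0 (-) EX@7 MEM@8 WB@9
I3 ld r2 <- r3: IF@6 ID@7 stall=0 (-) EX@8 MEM@9 WB@10
I4 sub r1 <- r2,r3: IF@7 ID@8 stall=2 (RAW on I3.r2 (WB@10)) EX@11 MEM@12 WB@13
I5 sub r4 <- r4,r2: IF@8 ID@11 stall=0 (-) EX@12 MEM@13 WB@14

Answer: 14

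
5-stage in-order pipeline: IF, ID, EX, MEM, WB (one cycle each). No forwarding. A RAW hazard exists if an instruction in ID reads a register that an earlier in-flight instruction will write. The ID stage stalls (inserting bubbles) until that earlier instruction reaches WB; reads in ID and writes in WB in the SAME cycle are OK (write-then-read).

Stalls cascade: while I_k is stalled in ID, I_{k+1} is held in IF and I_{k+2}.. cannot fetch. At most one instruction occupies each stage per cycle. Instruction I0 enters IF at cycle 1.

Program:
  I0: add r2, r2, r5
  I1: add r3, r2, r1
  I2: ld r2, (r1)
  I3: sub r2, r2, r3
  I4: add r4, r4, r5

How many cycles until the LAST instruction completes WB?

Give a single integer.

I0 add r2 <- r2,r5: IF@1 ID@2 stall=0 (-) EX@3 MEM@4 WB@5
I1 add r3 <- r2,r1: IF@2 ID@3 stall=2 (RAW on I0.r2 (WB@5)) EX@6 MEM@7 WB@8
I2 ld r2 <- r1: IF@3 ID@6 stall=0 (-) EX@7 MEM@8 WB@9
I3 sub r2 <- r2,r3: IF@6 ID@7 stall=2 (RAW on I2.r2 (WB@9)) EX@10 MEM@11 WB@12
I4 add r4 <- r4,r5: IF@7 ID@10 stall=0 (-) EX@11 MEM@12 WB@13

Answer: 13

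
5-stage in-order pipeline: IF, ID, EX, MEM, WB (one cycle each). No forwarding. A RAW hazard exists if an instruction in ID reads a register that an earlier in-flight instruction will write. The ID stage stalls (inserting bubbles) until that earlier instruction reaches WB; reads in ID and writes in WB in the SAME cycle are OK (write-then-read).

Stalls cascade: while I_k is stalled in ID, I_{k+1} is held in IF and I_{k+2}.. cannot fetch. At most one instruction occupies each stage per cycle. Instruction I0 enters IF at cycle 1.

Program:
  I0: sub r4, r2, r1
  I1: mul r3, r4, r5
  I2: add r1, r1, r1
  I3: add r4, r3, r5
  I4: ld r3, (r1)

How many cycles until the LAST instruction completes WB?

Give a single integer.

Answer: 12

Derivation:
I0 sub r4 <- r2,r1: IF@1 ID@2 stall=0 (-) EX@3 MEM@4 WB@5
I1 mul r3 <- r4,r5: IF@2 ID@3 stall=2 (RAW on I0.r4 (WB@5)) EX@6 MEM@7 WB@8
I2 add r1 <- r1,r1: IF@3 ID@6 stall=0 (-) EX@7 MEM@8 WB@9
I3 add r4 <- r3,r5: IF@6 ID@7 stall=1 (RAW on I1.r3 (WB@8)) EX@9 MEM@10 WB@11
I4 ld r3 <- r1: IF@7 ID@9 stall=0 (-) EX@10 MEM@11 WB@12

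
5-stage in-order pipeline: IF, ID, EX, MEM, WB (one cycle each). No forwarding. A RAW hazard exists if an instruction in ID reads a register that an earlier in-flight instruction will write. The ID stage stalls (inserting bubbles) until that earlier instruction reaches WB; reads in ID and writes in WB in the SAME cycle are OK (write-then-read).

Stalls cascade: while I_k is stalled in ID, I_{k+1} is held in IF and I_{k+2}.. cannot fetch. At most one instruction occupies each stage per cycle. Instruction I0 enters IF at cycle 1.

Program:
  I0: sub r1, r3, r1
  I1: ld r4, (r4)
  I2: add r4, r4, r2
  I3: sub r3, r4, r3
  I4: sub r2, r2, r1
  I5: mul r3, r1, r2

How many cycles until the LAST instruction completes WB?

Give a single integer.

I0 sub r1 <- r3,r1: IF@1 ID@2 stall=0 (-) EX@3 MEM@4 WB@5
I1 ld r4 <- r4: IF@2 ID@3 stall=0 (-) EX@4 MEM@5 WB@6
I2 add r4 <- r4,r2: IF@3 ID@4 stall=2 (RAW on I1.r4 (WB@6)) EX@7 MEM@8 WB@9
I3 sub r3 <- r4,r3: IF@4 ID@7 stall=2 (RAW on I2.r4 (WB@9)) EX@10 MEM@11 WB@12
I4 sub r2 <- r2,r1: IF@7 ID@10 stall=0 (-) EX@11 MEM@12 WB@13
I5 mul r3 <- r1,r2: IF@10 ID@11 stall=2 (RAW on I4.r2 (WB@13)) EX@14 MEM@15 WB@16

Answer: 16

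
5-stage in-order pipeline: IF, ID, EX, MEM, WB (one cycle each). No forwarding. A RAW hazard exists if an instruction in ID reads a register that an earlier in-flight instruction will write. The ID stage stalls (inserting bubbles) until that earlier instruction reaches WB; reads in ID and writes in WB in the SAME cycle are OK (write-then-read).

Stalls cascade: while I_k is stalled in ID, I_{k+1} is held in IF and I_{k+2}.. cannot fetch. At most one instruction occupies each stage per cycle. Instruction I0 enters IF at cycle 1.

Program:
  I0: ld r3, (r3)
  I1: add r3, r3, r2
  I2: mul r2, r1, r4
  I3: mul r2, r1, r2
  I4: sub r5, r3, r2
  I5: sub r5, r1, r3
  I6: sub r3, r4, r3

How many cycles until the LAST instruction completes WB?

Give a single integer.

Answer: 17

Derivation:
I0 ld r3 <- r3: IF@1 ID@2 stall=0 (-) EX@3 MEM@4 WB@5
I1 add r3 <- r3,r2: IF@2 ID@3 stall=2 (RAW on I0.r3 (WB@5)) EX@6 MEM@7 WB@8
I2 mul r2 <- r1,r4: IF@3 ID@6 stall=0 (-) EX@7 MEM@8 WB@9
I3 mul r2 <- r1,r2: IF@6 ID@7 stall=2 (RAW on I2.r2 (WB@9)) EX@10 MEM@11 WB@12
I4 sub r5 <- r3,r2: IF@7 ID@10 stall=2 (RAW on I3.r2 (WB@12)) EX@13 MEM@14 WB@15
I5 sub r5 <- r1,r3: IF@10 ID@13 stall=0 (-) EX@14 MEM@15 WB@16
I6 sub r3 <- r4,r3: IF@13 ID@14 stall=0 (-) EX@15 MEM@16 WB@17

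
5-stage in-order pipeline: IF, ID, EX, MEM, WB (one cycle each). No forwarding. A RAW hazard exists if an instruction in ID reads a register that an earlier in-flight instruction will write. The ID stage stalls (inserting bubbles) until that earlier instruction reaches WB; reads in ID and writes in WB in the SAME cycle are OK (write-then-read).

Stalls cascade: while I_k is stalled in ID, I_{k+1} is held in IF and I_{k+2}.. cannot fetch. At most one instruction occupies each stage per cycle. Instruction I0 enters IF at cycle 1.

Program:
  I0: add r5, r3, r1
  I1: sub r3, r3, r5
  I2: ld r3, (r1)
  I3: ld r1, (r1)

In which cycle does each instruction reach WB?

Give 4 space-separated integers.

Answer: 5 8 9 10

Derivation:
I0 add r5 <- r3,r1: IF@1 ID@2 stall=0 (-) EX@3 MEM@4 WB@5
I1 sub r3 <- r3,r5: IF@2 ID@3 stall=2 (RAW on I0.r5 (WB@5)) EX@6 MEM@7 WB@8
I2 ld r3 <- r1: IF@3 ID@6 stall=0 (-) EX@7 MEM@8 WB@9
I3 ld r1 <- r1: IF@6 ID@7 stall=0 (-) EX@8 MEM@9 WB@10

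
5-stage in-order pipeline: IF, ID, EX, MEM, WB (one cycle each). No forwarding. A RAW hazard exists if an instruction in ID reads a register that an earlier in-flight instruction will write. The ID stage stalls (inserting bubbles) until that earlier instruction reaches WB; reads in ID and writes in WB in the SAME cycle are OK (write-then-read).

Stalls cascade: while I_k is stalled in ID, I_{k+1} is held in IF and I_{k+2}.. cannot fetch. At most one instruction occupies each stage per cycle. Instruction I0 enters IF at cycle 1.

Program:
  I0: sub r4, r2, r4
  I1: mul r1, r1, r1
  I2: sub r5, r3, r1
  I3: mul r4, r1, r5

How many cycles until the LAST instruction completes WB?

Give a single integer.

Answer: 12

Derivation:
I0 sub r4 <- r2,r4: IF@1 ID@2 stall=0 (-) EX@3 MEM@4 WB@5
I1 mul r1 <- r1,r1: IF@2 ID@3 stall=0 (-) EX@4 MEM@5 WB@6
I2 sub r5 <- r3,r1: IF@3 ID@4 stall=2 (RAW on I1.r1 (WB@6)) EX@7 MEM@8 WB@9
I3 mul r4 <- r1,r5: IF@4 ID@7 stall=2 (RAW on I2.r5 (WB@9)) EX@10 MEM@11 WB@12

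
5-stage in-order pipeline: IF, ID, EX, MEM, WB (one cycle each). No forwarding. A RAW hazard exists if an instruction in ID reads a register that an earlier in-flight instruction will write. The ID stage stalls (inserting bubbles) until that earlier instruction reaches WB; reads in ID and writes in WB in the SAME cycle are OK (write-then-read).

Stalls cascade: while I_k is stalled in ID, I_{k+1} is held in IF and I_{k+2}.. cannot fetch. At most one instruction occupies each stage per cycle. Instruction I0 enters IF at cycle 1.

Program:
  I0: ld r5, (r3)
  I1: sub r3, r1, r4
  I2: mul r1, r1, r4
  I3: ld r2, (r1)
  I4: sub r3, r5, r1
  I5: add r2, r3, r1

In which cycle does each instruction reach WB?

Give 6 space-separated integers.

I0 ld r5 <- r3: IF@1 ID@2 stall=0 (-) EX@3 MEM@4 WB@5
I1 sub r3 <- r1,r4: IF@2 ID@3 stall=0 (-) EX@4 MEM@5 WB@6
I2 mul r1 <- r1,r4: IF@3 ID@4 stall=0 (-) EX@5 MEM@6 WB@7
I3 ld r2 <- r1: IF@4 ID@5 stall=2 (RAW on I2.r1 (WB@7)) EX@8 MEM@9 WB@10
I4 sub r3 <- r5,r1: IF@5 ID@8 stall=0 (-) EX@9 MEM@10 WB@11
I5 add r2 <- r3,r1: IF@8 ID@9 stall=2 (RAW on I4.r3 (WB@11)) EX@12 MEM@13 WB@14

Answer: 5 6 7 10 11 14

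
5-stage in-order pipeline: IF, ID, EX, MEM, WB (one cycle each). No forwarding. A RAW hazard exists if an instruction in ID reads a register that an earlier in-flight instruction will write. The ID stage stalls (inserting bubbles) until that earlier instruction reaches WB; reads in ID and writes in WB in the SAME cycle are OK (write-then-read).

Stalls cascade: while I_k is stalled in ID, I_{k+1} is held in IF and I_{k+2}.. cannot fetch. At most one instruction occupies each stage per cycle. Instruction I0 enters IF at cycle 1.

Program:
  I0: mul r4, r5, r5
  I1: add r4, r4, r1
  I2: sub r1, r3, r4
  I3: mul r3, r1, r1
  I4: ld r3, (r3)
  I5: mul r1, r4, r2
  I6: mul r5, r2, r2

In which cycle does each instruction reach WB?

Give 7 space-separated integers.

Answer: 5 8 11 14 17 18 19

Derivation:
I0 mul r4 <- r5,r5: IF@1 ID@2 stall=0 (-) EX@3 MEM@4 WB@5
I1 add r4 <- r4,r1: IF@2 ID@3 stall=2 (RAW on I0.r4 (WB@5)) EX@6 MEM@7 WB@8
I2 sub r1 <- r3,r4: IF@3 ID@6 stall=2 (RAW on I1.r4 (WB@8)) EX@9 MEM@10 WB@11
I3 mul r3 <- r1,r1: IF@6 ID@9 stall=2 (RAW on I2.r1 (WB@11)) EX@12 MEM@13 WB@14
I4 ld r3 <- r3: IF@9 ID@12 stall=2 (RAW on I3.r3 (WB@14)) EX@15 MEM@16 WB@17
I5 mul r1 <- r4,r2: IF@12 ID@15 stall=0 (-) EX@16 MEM@17 WB@18
I6 mul r5 <- r2,r2: IF@15 ID@16 stall=0 (-) EX@17 MEM@18 WB@19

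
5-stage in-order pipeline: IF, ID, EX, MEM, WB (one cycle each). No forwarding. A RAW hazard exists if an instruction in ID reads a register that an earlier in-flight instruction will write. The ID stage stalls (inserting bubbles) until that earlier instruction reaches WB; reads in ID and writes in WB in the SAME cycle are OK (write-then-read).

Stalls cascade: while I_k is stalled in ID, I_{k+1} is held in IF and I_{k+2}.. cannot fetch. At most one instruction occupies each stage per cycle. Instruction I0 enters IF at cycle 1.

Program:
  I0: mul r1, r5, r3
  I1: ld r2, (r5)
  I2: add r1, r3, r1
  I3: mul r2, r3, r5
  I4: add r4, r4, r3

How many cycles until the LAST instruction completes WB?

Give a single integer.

I0 mul r1 <- r5,r3: IF@1 ID@2 stall=0 (-) EX@3 MEM@4 WB@5
I1 ld r2 <- r5: IF@2 ID@3 stall=0 (-) EX@4 MEM@5 WB@6
I2 add r1 <- r3,r1: IF@3 ID@4 stall=1 (RAW on I0.r1 (WB@5)) EX@6 MEM@7 WB@8
I3 mul r2 <- r3,r5: IF@4 ID@6 stall=0 (-) EX@7 MEM@8 WB@9
I4 add r4 <- r4,r3: IF@6 ID@7 stall=0 (-) EX@8 MEM@9 WB@10

Answer: 10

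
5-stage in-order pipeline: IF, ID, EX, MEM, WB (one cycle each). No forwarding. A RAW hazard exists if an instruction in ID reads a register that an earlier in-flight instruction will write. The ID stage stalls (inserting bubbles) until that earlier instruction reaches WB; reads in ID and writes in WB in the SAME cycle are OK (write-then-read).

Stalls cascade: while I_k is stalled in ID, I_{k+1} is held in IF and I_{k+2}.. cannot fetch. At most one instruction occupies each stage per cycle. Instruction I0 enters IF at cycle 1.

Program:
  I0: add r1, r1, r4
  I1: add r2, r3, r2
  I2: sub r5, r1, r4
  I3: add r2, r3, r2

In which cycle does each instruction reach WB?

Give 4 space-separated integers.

Answer: 5 6 8 9

Derivation:
I0 add r1 <- r1,r4: IF@1 ID@2 stall=0 (-) EX@3 MEM@4 WB@5
I1 add r2 <- r3,r2: IF@2 ID@3 stall=0 (-) EX@4 MEM@5 WB@6
I2 sub r5 <- r1,r4: IF@3 ID@4 stall=1 (RAW on I0.r1 (WB@5)) EX@6 MEM@7 WB@8
I3 add r2 <- r3,r2: IF@4 ID@6 stall=0 (-) EX@7 MEM@8 WB@9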